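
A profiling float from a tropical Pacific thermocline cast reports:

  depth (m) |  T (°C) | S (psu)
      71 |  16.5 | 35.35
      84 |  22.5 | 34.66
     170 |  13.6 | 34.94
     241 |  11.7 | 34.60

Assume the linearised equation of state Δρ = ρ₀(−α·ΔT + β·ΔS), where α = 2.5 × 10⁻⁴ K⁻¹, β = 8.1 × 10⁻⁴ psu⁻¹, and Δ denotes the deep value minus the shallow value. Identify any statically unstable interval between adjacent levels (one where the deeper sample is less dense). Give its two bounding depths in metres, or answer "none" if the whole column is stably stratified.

Evaluate Δρ/ρ₀ = −αΔT + βΔS across each adjacent pair:
  71–84 m: −αΔT+βΔS = −(2.5 × 10⁻⁴)(+6.0)+(8.1 × 10⁻⁴)(-0.69) = -2.1 × 10⁻³ → UNSTABLE
  84–170 m: −αΔT+βΔS = −(2.5 × 10⁻⁴)(-8.9)+(8.1 × 10⁻⁴)(+0.28) = 2.5 × 10⁻³ → stable
  170–241 m: −αΔT+βΔS = −(2.5 × 10⁻⁴)(-1.9)+(8.1 × 10⁻⁴)(-0.34) = 2.0 × 10⁻⁴ → stable
The 71–84 m interval has Δρ < 0: lighter water underlies denser water.

71–84 m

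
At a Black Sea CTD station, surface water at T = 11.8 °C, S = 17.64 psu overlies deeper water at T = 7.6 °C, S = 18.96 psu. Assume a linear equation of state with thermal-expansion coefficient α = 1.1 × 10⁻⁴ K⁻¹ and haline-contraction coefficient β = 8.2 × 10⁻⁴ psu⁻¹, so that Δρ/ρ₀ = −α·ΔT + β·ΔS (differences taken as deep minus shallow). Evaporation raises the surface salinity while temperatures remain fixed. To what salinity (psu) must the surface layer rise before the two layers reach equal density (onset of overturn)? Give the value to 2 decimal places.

Neutral buoyancy requires −α(T_deep − T_surf) + β(S_deep − S_surf′) = 0.
S_surf′ = S_deep − (α/β)·ΔT = 18.96 − (1.1 × 10⁻⁴/8.2 × 10⁻⁴)·(-4.2) = 19.5234 psu.
Increase required: 19.5234 − 17.64 = 1.8834 psu.

19.52 psu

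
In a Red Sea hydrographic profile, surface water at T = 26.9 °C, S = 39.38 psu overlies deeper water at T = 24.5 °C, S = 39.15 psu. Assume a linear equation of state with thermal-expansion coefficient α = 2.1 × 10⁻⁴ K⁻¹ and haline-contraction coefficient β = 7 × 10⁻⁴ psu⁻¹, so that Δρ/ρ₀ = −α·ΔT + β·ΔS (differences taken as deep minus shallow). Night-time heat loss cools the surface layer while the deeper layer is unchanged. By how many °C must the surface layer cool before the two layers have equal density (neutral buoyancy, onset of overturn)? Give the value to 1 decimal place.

1.6 °C

Neutral buoyancy requires Δρ = 0, i.e. −α(T_deep − T_surf′) + β(S_deep − S_surf) = 0.
T_surf′ = T_deep − (β/α)·ΔS = 24.5 − (7 × 10⁻⁴/2.1 × 10⁻⁴)·(-0.23) = 25.267 °C.
Cooling required: 26.9 − (25.267) = 1.633 °C.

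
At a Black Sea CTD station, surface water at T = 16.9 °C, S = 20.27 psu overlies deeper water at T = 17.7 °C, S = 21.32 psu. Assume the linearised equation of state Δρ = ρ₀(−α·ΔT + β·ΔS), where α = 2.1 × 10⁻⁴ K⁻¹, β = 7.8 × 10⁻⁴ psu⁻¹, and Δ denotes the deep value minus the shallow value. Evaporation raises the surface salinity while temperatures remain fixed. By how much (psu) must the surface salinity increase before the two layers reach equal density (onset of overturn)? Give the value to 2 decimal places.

Neutral buoyancy requires −α(T_deep − T_surf) + β(S_deep − S_surf′) = 0.
S_surf′ = S_deep − (α/β)·ΔT = 21.32 − (2.1 × 10⁻⁴/7.8 × 10⁻⁴)·(+0.8) = 21.1046 psu.
Increase required: 21.1046 − 20.27 = 0.8346 psu.

0.83 psu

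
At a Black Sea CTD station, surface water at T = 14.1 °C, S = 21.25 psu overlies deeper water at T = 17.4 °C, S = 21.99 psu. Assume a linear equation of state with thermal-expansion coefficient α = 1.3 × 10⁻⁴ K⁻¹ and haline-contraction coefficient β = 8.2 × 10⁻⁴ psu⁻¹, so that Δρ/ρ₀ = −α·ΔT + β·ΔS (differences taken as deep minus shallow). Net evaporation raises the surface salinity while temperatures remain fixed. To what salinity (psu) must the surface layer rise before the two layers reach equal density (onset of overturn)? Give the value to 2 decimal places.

Neutral buoyancy requires −α(T_deep − T_surf) + β(S_deep − S_surf′) = 0.
S_surf′ = S_deep − (α/β)·ΔT = 21.99 − (1.3 × 10⁻⁴/8.2 × 10⁻⁴)·(+3.3) = 21.4668 psu.
Increase required: 21.4668 − 21.25 = 0.2168 psu.

21.47 psu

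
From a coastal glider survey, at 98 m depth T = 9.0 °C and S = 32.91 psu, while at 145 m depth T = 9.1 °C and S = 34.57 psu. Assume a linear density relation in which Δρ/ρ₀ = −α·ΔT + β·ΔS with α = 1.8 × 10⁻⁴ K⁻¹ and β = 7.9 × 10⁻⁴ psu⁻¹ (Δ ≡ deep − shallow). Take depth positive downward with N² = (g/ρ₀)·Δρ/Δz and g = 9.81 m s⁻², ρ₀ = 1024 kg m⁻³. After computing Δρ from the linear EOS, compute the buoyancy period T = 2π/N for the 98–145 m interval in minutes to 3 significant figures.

ΔT = +0.1 K, ΔS = +1.66 psu (deep − shallow).
Δρ/ρ₀ = −αΔT + βΔS = -1.80 × 10⁻⁵ + 1.3114 × 10⁻³ = 1.2934 × 10⁻³, so Δρ ≈ 1.324 kg m⁻³.
N² = (g/ρ₀)·Δρ/Δz = g·(Δρ/ρ₀)/Δz = 9.81 × 1.2934 × 10⁻³ / 47 = 2.6996 × 10⁻⁴ s⁻².
N = √(2.6996 × 10⁻⁴) = 0.016430 rad s⁻¹ → T = 2π/N = 382.42 s = 6.3737 min ≈ 6.37 min.

6.37 min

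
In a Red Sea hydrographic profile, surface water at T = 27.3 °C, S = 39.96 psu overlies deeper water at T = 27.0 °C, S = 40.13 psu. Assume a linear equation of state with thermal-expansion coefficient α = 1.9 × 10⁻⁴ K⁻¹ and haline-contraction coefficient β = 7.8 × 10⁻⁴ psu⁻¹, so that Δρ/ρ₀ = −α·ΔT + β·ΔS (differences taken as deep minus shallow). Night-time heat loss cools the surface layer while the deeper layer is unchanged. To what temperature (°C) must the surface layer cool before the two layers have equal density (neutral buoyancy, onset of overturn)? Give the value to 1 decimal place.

Neutral buoyancy requires Δρ = 0, i.e. −α(T_deep − T_surf′) + β(S_deep − S_surf) = 0.
T_surf′ = T_deep − (β/α)·ΔS = 27.0 − (7.8 × 10⁻⁴/1.9 × 10⁻⁴)·(+0.17) = 26.302 °C.
Cooling required: 27.3 − (26.302) = 0.998 °C.

26.3 °C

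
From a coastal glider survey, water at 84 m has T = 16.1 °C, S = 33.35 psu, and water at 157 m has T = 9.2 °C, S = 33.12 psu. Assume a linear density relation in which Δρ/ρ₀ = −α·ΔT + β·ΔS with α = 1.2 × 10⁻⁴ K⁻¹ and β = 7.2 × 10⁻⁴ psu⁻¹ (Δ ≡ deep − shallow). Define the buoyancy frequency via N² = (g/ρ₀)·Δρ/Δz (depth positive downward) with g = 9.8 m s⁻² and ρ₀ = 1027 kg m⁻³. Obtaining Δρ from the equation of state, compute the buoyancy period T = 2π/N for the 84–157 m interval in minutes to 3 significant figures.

ΔT = -6.9 K, ΔS = -0.23 psu (deep − shallow).
Δρ/ρ₀ = −αΔT + βΔS = 8.28 × 10⁻⁴ − 1.656 × 10⁻⁴ = 6.624 × 10⁻⁴, so Δρ ≈ 0.6803 kg m⁻³.
N² = (g/ρ₀)·Δρ/Δz = g·(Δρ/ρ₀)/Δz = 9.8 × 6.624 × 10⁻⁴ / 73 = 8.8925 × 10⁻⁵ s⁻².
N = √(8.8925 × 10⁻⁵) = 9.4300 × 10⁻³ rad s⁻¹ → T = 2π/N = 666.30 s = 11.105 min ≈ 11.1 min.

11.1 min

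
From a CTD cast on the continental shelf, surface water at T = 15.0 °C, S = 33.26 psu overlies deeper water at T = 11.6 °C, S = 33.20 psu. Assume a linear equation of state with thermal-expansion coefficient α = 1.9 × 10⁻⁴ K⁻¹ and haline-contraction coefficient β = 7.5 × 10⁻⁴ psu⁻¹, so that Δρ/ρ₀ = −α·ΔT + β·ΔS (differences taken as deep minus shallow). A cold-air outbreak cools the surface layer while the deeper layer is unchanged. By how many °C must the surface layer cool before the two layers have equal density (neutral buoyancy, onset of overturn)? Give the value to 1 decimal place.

3.2 °C

Neutral buoyancy requires Δρ = 0, i.e. −α(T_deep − T_surf′) + β(S_deep − S_surf) = 0.
T_surf′ = T_deep − (β/α)·ΔS = 11.6 − (7.5 × 10⁻⁴/1.9 × 10⁻⁴)·(-0.06) = 11.837 °C.
Cooling required: 15.0 − (11.837) = 3.163 °C.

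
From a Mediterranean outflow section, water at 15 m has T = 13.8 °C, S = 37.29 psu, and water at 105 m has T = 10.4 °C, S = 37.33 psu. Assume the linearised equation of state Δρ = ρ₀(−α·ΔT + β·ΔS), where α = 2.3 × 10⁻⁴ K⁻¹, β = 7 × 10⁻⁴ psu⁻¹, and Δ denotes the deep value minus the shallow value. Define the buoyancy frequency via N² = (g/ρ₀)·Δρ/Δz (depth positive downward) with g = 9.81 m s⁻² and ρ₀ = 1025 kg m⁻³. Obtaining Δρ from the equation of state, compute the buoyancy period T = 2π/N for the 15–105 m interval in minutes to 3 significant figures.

ΔT = -3.4 K, ΔS = +0.04 psu (deep − shallow).
Δρ/ρ₀ = −αΔT + βΔS = 7.82 × 10⁻⁴ + 2.80 × 10⁻⁵ = 8.10 × 10⁻⁴, so Δρ ≈ 0.8303 kg m⁻³.
N² = (g/ρ₀)·Δρ/Δz = g·(Δρ/ρ₀)/Δz = 9.81 × 8.10 × 10⁻⁴ / 90 = 8.8290 × 10⁻⁵ s⁻².
N = √(8.8290 × 10⁻⁵) = 9.3963 × 10⁻³ rad s⁻¹ → T = 2π/N = 668.69 s = 11.145 min ≈ 11.1 min.

11.1 min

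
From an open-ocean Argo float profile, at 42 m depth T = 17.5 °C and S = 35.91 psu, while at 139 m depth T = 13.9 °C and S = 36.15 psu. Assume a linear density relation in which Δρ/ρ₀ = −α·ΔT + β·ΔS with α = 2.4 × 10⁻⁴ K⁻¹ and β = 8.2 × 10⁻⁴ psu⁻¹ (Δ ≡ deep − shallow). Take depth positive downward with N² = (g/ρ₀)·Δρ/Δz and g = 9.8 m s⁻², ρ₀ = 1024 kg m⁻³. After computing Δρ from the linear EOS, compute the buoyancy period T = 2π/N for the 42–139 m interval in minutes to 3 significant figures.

10.1 min

ΔT = -3.6 K, ΔS = +0.24 psu (deep − shallow).
Δρ/ρ₀ = −αΔT + βΔS = 8.64 × 10⁻⁴ + 1.968 × 10⁻⁴ = 1.0608 × 10⁻³, so Δρ ≈ 1.086 kg m⁻³.
N² = (g/ρ₀)·Δρ/Δz = g·(Δρ/ρ₀)/Δz = 9.8 × 1.0608 × 10⁻³ / 97 = 1.0717 × 10⁻⁴ s⁻².
N = √(1.0717 × 10⁻⁴) = 0.010352 rad s⁻¹ → T = 2π/N = 606.95 s = 10.116 min ≈ 10.1 min.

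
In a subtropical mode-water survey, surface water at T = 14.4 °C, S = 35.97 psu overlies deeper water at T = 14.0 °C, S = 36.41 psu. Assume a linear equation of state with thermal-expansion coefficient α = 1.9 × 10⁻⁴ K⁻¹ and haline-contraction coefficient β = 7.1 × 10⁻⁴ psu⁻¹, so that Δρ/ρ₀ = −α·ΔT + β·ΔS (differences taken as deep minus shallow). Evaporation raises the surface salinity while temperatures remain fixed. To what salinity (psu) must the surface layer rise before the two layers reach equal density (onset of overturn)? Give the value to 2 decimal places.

36.52 psu

Neutral buoyancy requires −α(T_deep − T_surf) + β(S_deep − S_surf′) = 0.
S_surf′ = S_deep − (α/β)·ΔT = 36.41 − (1.9 × 10⁻⁴/7.1 × 10⁻⁴)·(-0.4) = 36.5170 psu.
Increase required: 36.5170 − 35.97 = 0.5470 psu.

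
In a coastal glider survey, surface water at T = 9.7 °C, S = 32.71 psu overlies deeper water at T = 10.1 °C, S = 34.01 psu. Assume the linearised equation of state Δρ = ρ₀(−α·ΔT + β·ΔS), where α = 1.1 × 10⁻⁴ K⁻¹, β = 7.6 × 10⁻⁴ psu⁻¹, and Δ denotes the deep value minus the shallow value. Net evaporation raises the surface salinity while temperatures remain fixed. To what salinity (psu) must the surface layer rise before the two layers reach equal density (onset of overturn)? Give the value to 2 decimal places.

Neutral buoyancy requires −α(T_deep − T_surf) + β(S_deep − S_surf′) = 0.
S_surf′ = S_deep − (α/β)·ΔT = 34.01 − (1.1 × 10⁻⁴/7.6 × 10⁻⁴)·(+0.4) = 33.9521 psu.
Increase required: 33.9521 − 32.71 = 1.2421 psu.

33.95 psu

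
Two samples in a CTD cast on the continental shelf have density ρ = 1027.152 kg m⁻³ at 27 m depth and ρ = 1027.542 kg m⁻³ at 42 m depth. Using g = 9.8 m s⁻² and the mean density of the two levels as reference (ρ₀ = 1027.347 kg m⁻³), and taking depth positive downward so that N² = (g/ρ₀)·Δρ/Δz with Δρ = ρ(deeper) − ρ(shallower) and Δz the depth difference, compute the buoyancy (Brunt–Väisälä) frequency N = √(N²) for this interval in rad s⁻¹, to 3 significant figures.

0.0157 rad s⁻¹

Δρ = 1027.542 − 1027.152 = 0.390 kg m⁻³ over Δz = 42 − 27 = 15 m.
N² = (9.8/1027.347) × (0.390/15) = 2.4802 × 10⁻⁴ s⁻².
N = √(2.4802 × 10⁻⁴) = 0.015749 rad s⁻¹ ≈ 0.0157 rad s⁻¹.
N² > 0, so the interval is statically stable.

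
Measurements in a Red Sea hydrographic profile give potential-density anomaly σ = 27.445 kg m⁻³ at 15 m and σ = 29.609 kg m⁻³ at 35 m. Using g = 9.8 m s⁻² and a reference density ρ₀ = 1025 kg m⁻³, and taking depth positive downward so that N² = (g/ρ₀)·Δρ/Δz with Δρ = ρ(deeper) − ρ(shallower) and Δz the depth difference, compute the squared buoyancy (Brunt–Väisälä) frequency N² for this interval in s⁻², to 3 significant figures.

1.03 × 10⁻³ s⁻²

Δρ = 1029.609 − 1027.445 = 2.164 kg m⁻³ over Δz = 35 − 15 = 20 m.
N² = (9.8/1025) × (2.164/20) = 1.0345 × 10⁻³ s⁻² ≈ 1.03 × 10⁻³ s⁻².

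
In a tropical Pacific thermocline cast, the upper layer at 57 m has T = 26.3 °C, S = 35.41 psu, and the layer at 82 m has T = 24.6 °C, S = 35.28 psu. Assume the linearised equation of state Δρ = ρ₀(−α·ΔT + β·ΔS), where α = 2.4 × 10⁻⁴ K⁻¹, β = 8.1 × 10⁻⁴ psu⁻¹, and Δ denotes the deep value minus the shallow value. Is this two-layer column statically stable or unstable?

ΔT = 24.6 − 26.3 = -1.7 K and ΔS = 35.28 − 35.41 = -0.13 psu (deep − shallow).
−αΔT = 4.08 × 10⁻⁴; βΔS = -1.053 × 10⁻⁴; sum Δρ/ρ₀ = 3.027 × 10⁻⁴.
Δρ/ρ₀ > 0, so Δρ > 0: deeper water is denser → statically stable.

stable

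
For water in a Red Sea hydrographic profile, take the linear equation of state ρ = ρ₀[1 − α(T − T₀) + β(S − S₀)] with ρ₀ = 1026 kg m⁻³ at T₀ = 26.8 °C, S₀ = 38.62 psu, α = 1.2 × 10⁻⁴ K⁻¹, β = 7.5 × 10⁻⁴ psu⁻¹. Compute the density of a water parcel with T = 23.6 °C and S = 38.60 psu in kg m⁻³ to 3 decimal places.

1026.379 kg m⁻³

T − T₀ = -3.2 K, S − S₀ = -0.02 psu.
Bracket = 1 − α·(-3.2) + β·(-0.02) = 1 + (3.69 × 10⁻⁴) = 1.0003690.
ρ = 1026 × 1.0003690 = 1026.379 kg m⁻³.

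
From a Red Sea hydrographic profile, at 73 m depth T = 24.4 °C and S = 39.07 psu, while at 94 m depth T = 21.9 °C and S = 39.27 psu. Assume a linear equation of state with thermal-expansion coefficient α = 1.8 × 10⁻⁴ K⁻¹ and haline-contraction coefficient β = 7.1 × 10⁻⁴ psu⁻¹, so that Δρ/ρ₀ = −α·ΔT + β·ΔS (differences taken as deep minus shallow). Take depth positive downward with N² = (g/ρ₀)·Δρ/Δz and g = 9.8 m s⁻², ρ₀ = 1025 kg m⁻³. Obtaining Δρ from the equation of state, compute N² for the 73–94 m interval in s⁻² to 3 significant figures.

ΔT = -2.5 K, ΔS = +0.20 psu (deep − shallow).
Δρ/ρ₀ = −αΔT + βΔS = 4.50 × 10⁻⁴ + 1.42 × 10⁻⁴ = 5.92 × 10⁻⁴, so Δρ ≈ 0.6068 kg m⁻³.
N² = (g/ρ₀)·Δρ/Δz = g·(Δρ/ρ₀)/Δz = 9.8 × 5.92 × 10⁻⁴ / 21 = 2.7627 × 10⁻⁴ s⁻² ≈ 2.76 × 10⁻⁴ s⁻².

2.76 × 10⁻⁴ s⁻²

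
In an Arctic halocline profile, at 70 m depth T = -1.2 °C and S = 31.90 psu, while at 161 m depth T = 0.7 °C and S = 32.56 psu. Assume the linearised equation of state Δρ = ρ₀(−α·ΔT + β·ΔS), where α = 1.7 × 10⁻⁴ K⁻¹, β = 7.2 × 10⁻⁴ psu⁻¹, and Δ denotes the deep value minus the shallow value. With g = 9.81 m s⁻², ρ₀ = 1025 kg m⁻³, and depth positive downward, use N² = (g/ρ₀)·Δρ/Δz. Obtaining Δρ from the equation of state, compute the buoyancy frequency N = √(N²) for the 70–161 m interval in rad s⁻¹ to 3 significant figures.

ΔT = +1.9 K, ΔS = +0.66 psu (deep − shallow).
Δρ/ρ₀ = −αΔT + βΔS = -3.23 × 10⁻⁴ + 4.752 × 10⁻⁴ = 1.522 × 10⁻⁴, so Δρ ≈ 0.1560 kg m⁻³.
N² = (g/ρ₀)·Δρ/Δz = g·(Δρ/ρ₀)/Δz = 9.81 × 1.522 × 10⁻⁴ / 91 = 1.6407 × 10⁻⁵ s⁻².
N = √(1.6407 × 10⁻⁵) = 4.0506 × 10⁻³ rad s⁻¹ ≈ 4.05 × 10⁻³ rad s⁻¹.

4.05 × 10⁻³ rad s⁻¹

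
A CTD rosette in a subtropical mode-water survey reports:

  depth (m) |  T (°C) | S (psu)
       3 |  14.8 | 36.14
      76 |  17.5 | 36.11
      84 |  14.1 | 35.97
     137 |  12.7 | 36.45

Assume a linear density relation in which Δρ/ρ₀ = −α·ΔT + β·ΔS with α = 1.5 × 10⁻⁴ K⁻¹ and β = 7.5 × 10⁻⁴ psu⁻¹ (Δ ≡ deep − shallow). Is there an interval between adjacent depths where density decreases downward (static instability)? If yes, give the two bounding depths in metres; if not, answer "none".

3–76 m

Evaluate Δρ/ρ₀ = −αΔT + βΔS across each adjacent pair:
  3–76 m: −αΔT+βΔS = −(1.5 × 10⁻⁴)(+2.7)+(7.5 × 10⁻⁴)(-0.03) = -4.3 × 10⁻⁴ → UNSTABLE
  76–84 m: −αΔT+βΔS = −(1.5 × 10⁻⁴)(-3.4)+(7.5 × 10⁻⁴)(-0.14) = 4.0 × 10⁻⁴ → stable
  84–137 m: −αΔT+βΔS = −(1.5 × 10⁻⁴)(-1.4)+(7.5 × 10⁻⁴)(+0.48) = 5.7 × 10⁻⁴ → stable
The 3–76 m interval has Δρ < 0: lighter water underlies denser water.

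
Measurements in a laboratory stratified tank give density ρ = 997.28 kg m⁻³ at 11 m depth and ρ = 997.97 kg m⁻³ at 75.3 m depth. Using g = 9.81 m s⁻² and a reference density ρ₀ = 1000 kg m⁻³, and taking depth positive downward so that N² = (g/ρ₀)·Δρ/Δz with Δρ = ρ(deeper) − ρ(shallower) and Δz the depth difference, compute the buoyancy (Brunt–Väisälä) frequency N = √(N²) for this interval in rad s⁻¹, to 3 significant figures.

Δρ = 997.97 − 997.28 = 0.69 kg m⁻³ over Δz = 75.3 − 11 = 64.3 m.
N² = (9.81/1000) × (0.69/64.3) = 1.0527 × 10⁻⁴ s⁻².
N = √(1.0527 × 10⁻⁴) = 0.010260 rad s⁻¹ ≈ 0.0103 rad s⁻¹.
Since Δρ > 0 the layer is stably stratified.

0.0103 rad s⁻¹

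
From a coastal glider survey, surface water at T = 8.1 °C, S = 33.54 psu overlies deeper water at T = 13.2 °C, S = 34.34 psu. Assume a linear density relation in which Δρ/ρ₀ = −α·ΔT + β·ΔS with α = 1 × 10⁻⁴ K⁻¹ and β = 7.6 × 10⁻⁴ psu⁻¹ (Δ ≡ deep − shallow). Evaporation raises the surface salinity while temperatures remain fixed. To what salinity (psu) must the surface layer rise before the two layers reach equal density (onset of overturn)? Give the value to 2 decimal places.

Neutral buoyancy requires −α(T_deep − T_surf) + β(S_deep − S_surf′) = 0.
S_surf′ = S_deep − (α/β)·ΔT = 34.34 − (1 × 10⁻⁴/7.6 × 10⁻⁴)·(+5.1) = 33.6689 psu.
Increase required: 33.6689 − 33.54 = 0.1289 psu.

33.67 psu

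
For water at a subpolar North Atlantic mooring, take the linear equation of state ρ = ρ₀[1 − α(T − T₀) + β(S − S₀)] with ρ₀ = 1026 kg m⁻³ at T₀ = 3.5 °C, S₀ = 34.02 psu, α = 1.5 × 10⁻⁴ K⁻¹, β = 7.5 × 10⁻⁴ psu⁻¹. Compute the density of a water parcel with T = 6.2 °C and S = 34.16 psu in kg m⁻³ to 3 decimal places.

T − T₀ = +2.7 K, S − S₀ = +0.14 psu.
Bracket = 1 − α·(+2.7) + β·(+0.14) = 1 + (-3.00 × 10⁻⁴) = 0.9997000.
ρ = 1026 × 0.9997000 = 1025.692 kg m⁻³.

1025.692 kg m⁻³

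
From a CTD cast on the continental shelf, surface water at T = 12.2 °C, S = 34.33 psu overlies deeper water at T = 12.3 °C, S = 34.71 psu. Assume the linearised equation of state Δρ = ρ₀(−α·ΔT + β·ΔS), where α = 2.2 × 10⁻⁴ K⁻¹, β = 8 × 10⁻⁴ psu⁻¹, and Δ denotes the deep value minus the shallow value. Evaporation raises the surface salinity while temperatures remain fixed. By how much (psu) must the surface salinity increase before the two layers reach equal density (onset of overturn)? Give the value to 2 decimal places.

Neutral buoyancy requires −α(T_deep − T_surf) + β(S_deep − S_surf′) = 0.
S_surf′ = S_deep − (α/β)·ΔT = 34.71 − (2.2 × 10⁻⁴/8 × 10⁻⁴)·(+0.1) = 34.6825 psu.
Increase required: 34.6825 − 34.33 = 0.3525 psu.

0.35 psu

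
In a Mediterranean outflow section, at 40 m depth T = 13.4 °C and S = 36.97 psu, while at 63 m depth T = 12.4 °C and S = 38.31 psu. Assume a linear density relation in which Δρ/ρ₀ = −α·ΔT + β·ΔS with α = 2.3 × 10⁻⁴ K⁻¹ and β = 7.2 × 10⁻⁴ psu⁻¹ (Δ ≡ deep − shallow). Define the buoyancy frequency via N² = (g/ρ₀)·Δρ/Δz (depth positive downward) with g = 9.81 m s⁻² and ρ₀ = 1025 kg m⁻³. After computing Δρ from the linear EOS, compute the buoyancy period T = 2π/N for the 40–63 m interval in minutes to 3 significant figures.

ΔT = -1.0 K, ΔS = +1.34 psu (deep − shallow).
Δρ/ρ₀ = −αΔT + βΔS = 2.30 × 10⁻⁴ + 9.648 × 10⁻⁴ = 1.1948 × 10⁻³, so Δρ ≈ 1.225 kg m⁻³.
N² = (g/ρ₀)·Δρ/Δz = g·(Δρ/ρ₀)/Δz = 9.81 × 1.1948 × 10⁻³ / 23 = 5.0961 × 10⁻⁴ s⁻².
N = √(5.0961 × 10⁻⁴) = 0.022575 rad s⁻¹ → T = 2π/N = 278.32 s = 4.6387 min ≈ 4.64 min.

4.64 min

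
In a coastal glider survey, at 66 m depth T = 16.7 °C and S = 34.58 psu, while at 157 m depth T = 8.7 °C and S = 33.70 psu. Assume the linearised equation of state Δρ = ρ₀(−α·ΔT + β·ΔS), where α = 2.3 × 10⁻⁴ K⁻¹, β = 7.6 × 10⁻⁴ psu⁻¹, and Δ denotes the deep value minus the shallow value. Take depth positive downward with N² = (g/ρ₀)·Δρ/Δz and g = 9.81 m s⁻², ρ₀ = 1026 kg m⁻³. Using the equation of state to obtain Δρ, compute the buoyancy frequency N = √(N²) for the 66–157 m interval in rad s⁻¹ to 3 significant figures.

0.0112 rad s⁻¹

ΔT = -8.0 K, ΔS = -0.88 psu (deep − shallow).
Δρ/ρ₀ = −αΔT + βΔS = 1.84 × 10⁻³ − 6.688 × 10⁻⁴ = 1.1712 × 10⁻³, so Δρ ≈ 1.202 kg m⁻³.
N² = (g/ρ₀)·Δρ/Δz = g·(Δρ/ρ₀)/Δz = 9.81 × 1.1712 × 10⁻³ / 91 = 1.2626 × 10⁻⁴ s⁻².
N = √(1.2626 × 10⁻⁴) = 0.011237 rad s⁻¹ ≈ 0.0112 rad s⁻¹.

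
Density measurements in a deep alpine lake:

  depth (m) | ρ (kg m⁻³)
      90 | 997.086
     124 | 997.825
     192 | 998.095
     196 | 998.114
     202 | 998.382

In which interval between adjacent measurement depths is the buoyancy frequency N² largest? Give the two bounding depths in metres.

Compute the density gradient over each adjacent pair:
  90–124 m: Δρ/Δz = 0.739/34 = 0.022 kg m⁻⁴
  124–192 m: Δρ/Δz = 0.270/68 = 4.0 × 10⁻³ kg m⁻⁴
  192–196 m: Δρ/Δz = 0.019/4 = 4.7 × 10⁻³ kg m⁻⁴
  196–202 m: Δρ/Δz = 0.268/6 = 0.045 kg m⁻⁴
The largest gradient is in the 196–202 m interval — the pycnocline.

196–202 m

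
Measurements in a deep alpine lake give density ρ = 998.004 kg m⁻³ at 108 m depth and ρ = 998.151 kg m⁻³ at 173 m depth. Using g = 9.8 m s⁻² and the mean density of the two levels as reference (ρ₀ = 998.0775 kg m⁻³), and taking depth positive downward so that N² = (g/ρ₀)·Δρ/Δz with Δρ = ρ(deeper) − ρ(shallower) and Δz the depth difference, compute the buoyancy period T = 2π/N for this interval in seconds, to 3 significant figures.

Δρ = 998.151 − 998.004 = 0.147 kg m⁻³ over Δz = 173 − 108 = 65 m.
N² = (9.8/998.0775) × (0.147/65) = 2.2206 × 10⁻⁵ s⁻².
N = √(2.2206 × 10⁻⁵) = 4.7123 × 10⁻³ rad s⁻¹, so T = 2π/N = 1.3334 × 10³ s ≈ 1.33 × 10³ s.
A positive N² confirms static stability across the interval.

1.33 × 10³ s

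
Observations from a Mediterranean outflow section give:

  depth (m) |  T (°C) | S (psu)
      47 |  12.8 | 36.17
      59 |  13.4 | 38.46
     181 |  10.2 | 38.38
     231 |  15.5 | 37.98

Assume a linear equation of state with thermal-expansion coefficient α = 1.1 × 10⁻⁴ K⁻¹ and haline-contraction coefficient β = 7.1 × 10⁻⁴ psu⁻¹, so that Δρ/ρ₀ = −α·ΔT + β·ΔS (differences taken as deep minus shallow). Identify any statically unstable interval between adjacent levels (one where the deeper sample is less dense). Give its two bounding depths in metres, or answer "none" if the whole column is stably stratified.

Evaluate Δρ/ρ₀ = −αΔT + βΔS across each adjacent pair:
  47–59 m: −αΔT+βΔS = −(1.1 × 10⁻⁴)(+0.6)+(7.1 × 10⁻⁴)(+2.29) = 1.6 × 10⁻³ → stable
  59–181 m: −αΔT+βΔS = −(1.1 × 10⁻⁴)(-3.2)+(7.1 × 10⁻⁴)(-0.08) = 3.0 × 10⁻⁴ → stable
  181–231 m: −αΔT+βΔS = −(1.1 × 10⁻⁴)(+5.3)+(7.1 × 10⁻⁴)(-0.40) = -8.7 × 10⁻⁴ → UNSTABLE
The 181–231 m interval has Δρ < 0: lighter water underlies denser water.

181–231 m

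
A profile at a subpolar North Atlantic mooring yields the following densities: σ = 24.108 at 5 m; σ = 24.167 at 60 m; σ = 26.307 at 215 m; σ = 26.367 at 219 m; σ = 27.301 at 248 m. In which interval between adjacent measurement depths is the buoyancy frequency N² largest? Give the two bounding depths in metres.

Compute the density gradient over each adjacent pair:
  5–60 m: Δρ/Δz = 0.059/55 = 1.1 × 10⁻³ kg m⁻⁴
  60–215 m: Δρ/Δz = 2.140/155 = 0.014 kg m⁻⁴
  215–219 m: Δρ/Δz = 0.060/4 = 0.015 kg m⁻⁴
  219–248 m: Δρ/Δz = 0.934/29 = 0.032 kg m⁻⁴
The largest gradient is in the 219–248 m interval — the pycnocline.

219–248 m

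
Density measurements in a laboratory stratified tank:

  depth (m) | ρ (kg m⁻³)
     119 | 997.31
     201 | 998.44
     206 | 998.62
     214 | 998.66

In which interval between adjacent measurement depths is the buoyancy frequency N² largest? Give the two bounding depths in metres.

201–206 m

Compute the density gradient over each adjacent pair:
  119–201 m: Δρ/Δz = 1.13/82 = 0.014 kg m⁻⁴
  201–206 m: Δρ/Δz = 0.18/5 = 0.036 kg m⁻⁴
  206–214 m: Δρ/Δz = 0.04/8 = 5.0 × 10⁻³ kg m⁻⁴
The largest gradient is in the 201–206 m interval — the pycnocline.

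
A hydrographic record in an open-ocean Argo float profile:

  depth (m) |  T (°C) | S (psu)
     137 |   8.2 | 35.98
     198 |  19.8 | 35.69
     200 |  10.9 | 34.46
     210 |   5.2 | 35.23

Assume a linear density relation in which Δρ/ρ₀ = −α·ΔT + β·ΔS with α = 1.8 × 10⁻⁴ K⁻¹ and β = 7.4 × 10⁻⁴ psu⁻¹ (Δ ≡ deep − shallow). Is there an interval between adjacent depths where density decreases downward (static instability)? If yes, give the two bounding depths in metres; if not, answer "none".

137–198 m

Evaluate Δρ/ρ₀ = −αΔT + βΔS across each adjacent pair:
  137–198 m: −αΔT+βΔS = −(1.8 × 10⁻⁴)(+11.6)+(7.4 × 10⁻⁴)(-0.29) = -2.3 × 10⁻³ → UNSTABLE
  198–200 m: −αΔT+βΔS = −(1.8 × 10⁻⁴)(-8.9)+(7.4 × 10⁻⁴)(-1.23) = 6.9 × 10⁻⁴ → stable
  200–210 m: −αΔT+βΔS = −(1.8 × 10⁻⁴)(-5.7)+(7.4 × 10⁻⁴)(+0.77) = 1.6 × 10⁻³ → stable
The 137–198 m interval has Δρ < 0: lighter water underlies denser water.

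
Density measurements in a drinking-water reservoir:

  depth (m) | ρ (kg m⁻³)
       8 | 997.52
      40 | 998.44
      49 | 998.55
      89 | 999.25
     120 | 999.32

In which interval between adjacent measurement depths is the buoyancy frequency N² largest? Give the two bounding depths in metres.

Compute the density gradient over each adjacent pair:
  8–40 m: Δρ/Δz = 0.92/32 = 0.029 kg m⁻⁴
  40–49 m: Δρ/Δz = 0.11/9 = 0.012 kg m⁻⁴
  49–89 m: Δρ/Δz = 0.70/40 = 0.017 kg m⁻⁴
  89–120 m: Δρ/Δz = 0.07/31 = 2.3 × 10⁻³ kg m⁻⁴
The largest gradient is in the 8–40 m interval — the pycnocline.

8–40 m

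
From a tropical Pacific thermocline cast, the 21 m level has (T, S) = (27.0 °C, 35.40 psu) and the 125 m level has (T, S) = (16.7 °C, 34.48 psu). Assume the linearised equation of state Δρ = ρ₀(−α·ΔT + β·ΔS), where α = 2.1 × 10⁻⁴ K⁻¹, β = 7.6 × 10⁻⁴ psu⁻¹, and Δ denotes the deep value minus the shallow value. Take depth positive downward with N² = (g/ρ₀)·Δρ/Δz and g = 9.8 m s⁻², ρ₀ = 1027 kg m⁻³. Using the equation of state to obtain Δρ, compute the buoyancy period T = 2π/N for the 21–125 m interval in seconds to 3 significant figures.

535 s

ΔT = -10.3 K, ΔS = -0.92 psu (deep − shallow).
Δρ/ρ₀ = −αΔT + βΔS = 2.163 × 10⁻³ − 6.992 × 10⁻⁴ = 1.4638 × 10⁻³, so Δρ ≈ 1.503 kg m⁻³.
N² = (g/ρ₀)·Δρ/Δz = g·(Δρ/ρ₀)/Δz = 9.8 × 1.4638 × 10⁻³ / 104 = 1.3794 × 10⁻⁴ s⁻².
N = √(1.3794 × 10⁻⁴) = 0.011745 rad s⁻¹ → T = 2π/N = 534.97 s ≈ 535 s.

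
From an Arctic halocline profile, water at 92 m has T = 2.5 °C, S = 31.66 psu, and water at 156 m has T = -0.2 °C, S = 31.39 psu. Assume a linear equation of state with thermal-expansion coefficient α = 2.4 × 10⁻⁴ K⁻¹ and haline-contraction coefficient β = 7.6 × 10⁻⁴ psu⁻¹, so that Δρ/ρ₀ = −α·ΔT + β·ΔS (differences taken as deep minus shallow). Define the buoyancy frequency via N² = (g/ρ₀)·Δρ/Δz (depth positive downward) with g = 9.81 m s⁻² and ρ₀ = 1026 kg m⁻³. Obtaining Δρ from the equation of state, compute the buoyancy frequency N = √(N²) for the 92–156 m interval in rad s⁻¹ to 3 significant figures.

ΔT = -2.7 K, ΔS = -0.27 psu (deep − shallow).
Δρ/ρ₀ = −αΔT + βΔS = 6.48 × 10⁻⁴ − 2.052 × 10⁻⁴ = 4.428 × 10⁻⁴, so Δρ ≈ 0.4543 kg m⁻³.
N² = (g/ρ₀)·Δρ/Δz = g·(Δρ/ρ₀)/Δz = 9.81 × 4.428 × 10⁻⁴ / 64 = 6.7873 × 10⁻⁵ s⁻².
N = √(6.7873 × 10⁻⁵) = 8.2385 × 10⁻³ rad s⁻¹ ≈ 8.24 × 10⁻³ rad s⁻¹.

8.24 × 10⁻³ rad s⁻¹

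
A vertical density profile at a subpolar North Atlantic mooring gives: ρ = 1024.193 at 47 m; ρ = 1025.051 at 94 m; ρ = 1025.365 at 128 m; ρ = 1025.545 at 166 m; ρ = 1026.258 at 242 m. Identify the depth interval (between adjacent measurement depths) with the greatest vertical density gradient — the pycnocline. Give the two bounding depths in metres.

47–94 m

Compute the density gradient over each adjacent pair:
  47–94 m: Δρ/Δz = 0.858/47 = 0.018 kg m⁻⁴
  94–128 m: Δρ/Δz = 0.314/34 = 9.2 × 10⁻³ kg m⁻⁴
  128–166 m: Δρ/Δz = 0.180/38 = 4.7 × 10⁻³ kg m⁻⁴
  166–242 m: Δρ/Δz = 0.713/76 = 9.4 × 10⁻³ kg m⁻⁴
The largest gradient is in the 47–94 m interval — the pycnocline.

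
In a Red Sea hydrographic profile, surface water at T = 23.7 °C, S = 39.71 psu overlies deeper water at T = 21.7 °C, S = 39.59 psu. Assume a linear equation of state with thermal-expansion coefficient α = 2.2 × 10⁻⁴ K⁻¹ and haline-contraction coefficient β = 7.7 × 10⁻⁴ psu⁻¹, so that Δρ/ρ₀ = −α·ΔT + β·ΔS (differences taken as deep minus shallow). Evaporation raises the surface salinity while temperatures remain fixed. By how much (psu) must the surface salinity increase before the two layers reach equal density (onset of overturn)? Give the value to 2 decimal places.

0.45 psu

Neutral buoyancy requires −α(T_deep − T_surf) + β(S_deep − S_surf′) = 0.
S_surf′ = S_deep − (α/β)·ΔT = 39.59 − (2.2 × 10⁻⁴/7.7 × 10⁻⁴)·(-2.0) = 40.1614 psu.
Increase required: 40.1614 − 39.71 = 0.4514 psu.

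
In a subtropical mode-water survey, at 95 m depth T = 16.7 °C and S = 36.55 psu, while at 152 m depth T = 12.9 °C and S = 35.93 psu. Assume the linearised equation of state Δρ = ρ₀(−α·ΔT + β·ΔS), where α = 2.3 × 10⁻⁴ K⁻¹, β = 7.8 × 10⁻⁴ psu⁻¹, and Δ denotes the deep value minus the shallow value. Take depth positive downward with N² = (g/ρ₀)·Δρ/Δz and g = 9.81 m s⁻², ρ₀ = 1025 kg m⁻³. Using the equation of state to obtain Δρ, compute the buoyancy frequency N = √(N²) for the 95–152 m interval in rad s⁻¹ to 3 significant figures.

8.20 × 10⁻³ rad s⁻¹

ΔT = -3.8 K, ΔS = -0.62 psu (deep − shallow).
Δρ/ρ₀ = −αΔT + βΔS = 8.74 × 10⁻⁴ − 4.836 × 10⁻⁴ = 3.904 × 10⁻⁴, so Δρ ≈ 0.4002 kg m⁻³.
N² = (g/ρ₀)·Δρ/Δz = g·(Δρ/ρ₀)/Δz = 9.81 × 3.904 × 10⁻⁴ / 57 = 6.7190 × 10⁻⁵ s⁻².
N = √(6.7190 × 10⁻⁵) = 8.1970 × 10⁻³ rad s⁻¹ ≈ 8.20 × 10⁻³ rad s⁻¹.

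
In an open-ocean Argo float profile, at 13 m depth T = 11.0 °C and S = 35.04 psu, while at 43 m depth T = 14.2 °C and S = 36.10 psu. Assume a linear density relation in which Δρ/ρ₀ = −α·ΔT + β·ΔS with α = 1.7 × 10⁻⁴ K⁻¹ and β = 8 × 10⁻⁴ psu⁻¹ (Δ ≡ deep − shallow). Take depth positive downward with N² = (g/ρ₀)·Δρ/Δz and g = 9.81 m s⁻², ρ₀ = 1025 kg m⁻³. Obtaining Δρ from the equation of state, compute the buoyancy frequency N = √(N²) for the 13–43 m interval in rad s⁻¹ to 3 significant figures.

9.97 × 10⁻³ rad s⁻¹

ΔT = +3.2 K, ΔS = +1.06 psu (deep − shallow).
Δρ/ρ₀ = −αΔT + βΔS = -5.44 × 10⁻⁴ + 8.48 × 10⁻⁴ = 3.04 × 10⁻⁴, so Δρ ≈ 0.3116 kg m⁻³.
N² = (g/ρ₀)·Δρ/Δz = g·(Δρ/ρ₀)/Δz = 9.81 × 3.04 × 10⁻⁴ / 30 = 9.9408 × 10⁻⁵ s⁻².
N = √(9.9408 × 10⁻⁵) = 9.9704 × 10⁻³ rad s⁻¹ ≈ 9.97 × 10⁻³ rad s⁻¹.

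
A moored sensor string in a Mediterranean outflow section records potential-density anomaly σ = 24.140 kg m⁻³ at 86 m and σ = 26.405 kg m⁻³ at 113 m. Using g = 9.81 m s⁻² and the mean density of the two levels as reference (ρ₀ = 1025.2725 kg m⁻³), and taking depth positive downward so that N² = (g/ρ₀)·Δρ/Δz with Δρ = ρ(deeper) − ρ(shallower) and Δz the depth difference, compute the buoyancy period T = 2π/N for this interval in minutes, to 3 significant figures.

3.70 min

Δρ = 1026.405 − 1024.140 = 2.265 kg m⁻³ over Δz = 113 − 86 = 27 m.
N² = (9.81/1025.2725) × (2.265/27) = 8.0266 × 10⁻⁴ s⁻².
N = √(8.0266 × 10⁻⁴) = 0.028331 rad s⁻¹, so T = 2π/N = 221.78 s = 3.6963 min ≈ 3.70 min.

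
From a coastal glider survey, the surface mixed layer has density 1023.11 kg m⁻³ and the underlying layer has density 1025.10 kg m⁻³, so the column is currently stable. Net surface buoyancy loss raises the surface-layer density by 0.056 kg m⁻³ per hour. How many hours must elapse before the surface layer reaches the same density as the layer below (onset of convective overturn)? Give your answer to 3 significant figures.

35.5 hours

Density deficit of the surface layer: 1025.10 − 1023.11 = 1.99 kg m⁻³.
Required change = 1.99 / 0.056 = 35.5 hours.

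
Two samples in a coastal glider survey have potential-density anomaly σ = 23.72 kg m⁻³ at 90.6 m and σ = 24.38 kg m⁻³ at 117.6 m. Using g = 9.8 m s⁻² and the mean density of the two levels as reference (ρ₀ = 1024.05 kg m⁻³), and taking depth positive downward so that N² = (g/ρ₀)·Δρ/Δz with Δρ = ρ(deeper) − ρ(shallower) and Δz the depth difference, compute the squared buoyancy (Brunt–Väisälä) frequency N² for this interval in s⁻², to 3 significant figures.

Δρ = 1024.38 − 1023.72 = 0.66 kg m⁻³ over Δz = 117.6 − 90.6 = 27 m.
N² = (9.8/1024.05) × (0.66/27) = 2.3393 × 10⁻⁴ s⁻² ≈ 2.34 × 10⁻⁴ s⁻².

2.34 × 10⁻⁴ s⁻²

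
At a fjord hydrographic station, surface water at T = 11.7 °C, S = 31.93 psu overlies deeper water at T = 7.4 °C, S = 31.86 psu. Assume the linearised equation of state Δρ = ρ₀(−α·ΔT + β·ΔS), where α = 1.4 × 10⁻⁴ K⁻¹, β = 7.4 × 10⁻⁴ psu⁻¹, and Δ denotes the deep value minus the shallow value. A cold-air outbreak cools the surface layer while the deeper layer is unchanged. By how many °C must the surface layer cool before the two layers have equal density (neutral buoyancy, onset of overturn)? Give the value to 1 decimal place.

3.9 °C

Neutral buoyancy requires Δρ = 0, i.e. −α(T_deep − T_surf′) + β(S_deep − S_surf) = 0.
T_surf′ = T_deep − (β/α)·ΔS = 7.4 − (7.4 × 10⁻⁴/1.4 × 10⁻⁴)·(-0.07) = 7.770 °C.
Cooling required: 11.7 − (7.770) = 3.930 °C.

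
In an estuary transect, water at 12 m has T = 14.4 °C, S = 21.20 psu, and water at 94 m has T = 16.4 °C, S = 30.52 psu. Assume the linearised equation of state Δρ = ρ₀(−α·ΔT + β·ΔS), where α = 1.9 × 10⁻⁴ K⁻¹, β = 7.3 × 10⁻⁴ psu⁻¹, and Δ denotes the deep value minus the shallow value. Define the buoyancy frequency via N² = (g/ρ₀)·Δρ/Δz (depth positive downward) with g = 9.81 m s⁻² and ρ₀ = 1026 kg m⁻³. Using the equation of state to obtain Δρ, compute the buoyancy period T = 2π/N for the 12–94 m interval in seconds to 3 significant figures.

227 s

ΔT = +2.0 K, ΔS = +9.32 psu (deep − shallow).
Δρ/ρ₀ = −αΔT + βΔS = -3.80 × 10⁻⁴ + 6.8036 × 10⁻³ = 6.4236 × 10⁻³, so Δρ ≈ 6.591 kg m⁻³.
N² = (g/ρ₀)·Δρ/Δz = g·(Δρ/ρ₀)/Δz = 9.81 × 6.4236 × 10⁻³ / 82 = 7.6848 × 10⁻⁴ s⁻².
N = √(7.6848 × 10⁻⁴) = 0.027721 rad s⁻¹ → T = 2π/N = 226.66 s ≈ 227 s.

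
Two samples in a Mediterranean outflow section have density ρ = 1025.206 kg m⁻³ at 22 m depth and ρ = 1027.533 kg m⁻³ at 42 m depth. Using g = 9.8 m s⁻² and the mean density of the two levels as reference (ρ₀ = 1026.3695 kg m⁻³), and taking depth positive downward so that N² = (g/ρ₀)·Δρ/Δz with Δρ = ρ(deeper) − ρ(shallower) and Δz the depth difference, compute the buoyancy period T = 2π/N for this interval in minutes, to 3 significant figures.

Δρ = 1027.533 − 1025.206 = 2.327 kg m⁻³ over Δz = 42 − 22 = 20 m.
N² = (9.8/1026.3695) × (2.327/20) = 1.1109 × 10⁻³ s⁻².
N = √(1.1109 × 10⁻³) = 0.033330 rad s⁻¹, so T = 2π/N = 188.51 s = 3.1418 min ≈ 3.14 min.

3.14 min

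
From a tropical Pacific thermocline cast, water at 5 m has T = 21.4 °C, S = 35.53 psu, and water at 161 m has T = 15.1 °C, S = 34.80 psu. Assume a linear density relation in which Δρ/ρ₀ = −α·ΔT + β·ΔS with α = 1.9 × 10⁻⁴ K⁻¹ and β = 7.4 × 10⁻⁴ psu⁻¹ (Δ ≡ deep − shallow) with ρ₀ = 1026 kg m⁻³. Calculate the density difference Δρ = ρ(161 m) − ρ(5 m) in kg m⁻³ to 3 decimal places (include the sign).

ΔT = -6.3 K, ΔS = -0.73 psu (deep − shallow).
Δρ/ρ₀ = −(1.9 × 10⁻⁴)(-6.3) + (7.4 × 10⁻⁴)(-0.73) = 6.568 × 10⁻⁴.
Δρ = 1026 × (6.568 × 10⁻⁴) = +0.674 kg m⁻³.
Positive Δρ: denser below, stable.

+0.674 kg m⁻³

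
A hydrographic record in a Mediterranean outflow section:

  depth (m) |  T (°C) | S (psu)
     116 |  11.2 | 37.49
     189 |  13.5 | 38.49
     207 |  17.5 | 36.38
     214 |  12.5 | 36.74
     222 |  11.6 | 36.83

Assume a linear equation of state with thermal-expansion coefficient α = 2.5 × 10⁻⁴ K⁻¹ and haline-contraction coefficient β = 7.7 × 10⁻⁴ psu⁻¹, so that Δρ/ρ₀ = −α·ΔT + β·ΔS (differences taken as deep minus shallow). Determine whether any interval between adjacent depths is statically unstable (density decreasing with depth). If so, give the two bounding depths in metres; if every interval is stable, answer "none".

189–207 m

Evaluate Δρ/ρ₀ = −αΔT + βΔS across each adjacent pair:
  116–189 m: −αΔT+βΔS = −(2.5 × 10⁻⁴)(+2.3)+(7.7 × 10⁻⁴)(+1.00) = 1.9 × 10⁻⁴ → stable
  189–207 m: −αΔT+βΔS = −(2.5 × 10⁻⁴)(+4.0)+(7.7 × 10⁻⁴)(-2.11) = -2.6 × 10⁻³ → UNSTABLE
  207–214 m: −αΔT+βΔS = −(2.5 × 10⁻⁴)(-5.0)+(7.7 × 10⁻⁴)(+0.36) = 1.5 × 10⁻³ → stable
  214–222 m: −αΔT+βΔS = −(2.5 × 10⁻⁴)(-0.9)+(7.7 × 10⁻⁴)(+0.09) = 2.9 × 10⁻⁴ → stable
The 189–207 m interval has Δρ < 0: lighter water underlies denser water.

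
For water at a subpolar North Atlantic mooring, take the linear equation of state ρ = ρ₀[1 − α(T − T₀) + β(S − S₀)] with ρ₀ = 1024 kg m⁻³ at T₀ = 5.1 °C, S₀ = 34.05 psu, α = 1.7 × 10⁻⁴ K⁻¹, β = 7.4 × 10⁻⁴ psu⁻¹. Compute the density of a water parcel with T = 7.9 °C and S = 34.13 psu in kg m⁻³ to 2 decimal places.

T − T₀ = +2.8 K, S − S₀ = +0.08 psu.
Bracket = 1 − α·(+2.8) + β·(+0.08) = 1 + (-4.168 × 10⁻⁴) = 0.9995832.
ρ = 1024 × 0.9995832 = 1023.57 kg m⁻³.

1023.57 kg m⁻³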